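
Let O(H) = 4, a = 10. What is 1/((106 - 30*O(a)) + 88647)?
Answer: 1/88633 ≈ 1.1282e-5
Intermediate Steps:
1/((106 - 30*O(a)) + 88647) = 1/((106 - 30*4) + 88647) = 1/((106 - 120) + 88647) = 1/(-14 + 88647) = 1/88633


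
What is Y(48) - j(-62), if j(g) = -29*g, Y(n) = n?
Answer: -1750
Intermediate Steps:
Y(48) - j(-62) = 48 - (-29)*(-62) = 48 - 1*1798 = 48 - 1798 = -1750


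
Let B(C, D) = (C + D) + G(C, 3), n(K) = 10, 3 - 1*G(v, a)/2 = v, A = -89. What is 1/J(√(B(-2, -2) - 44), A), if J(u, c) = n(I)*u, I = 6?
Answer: -I*√38/380 ≈ -0.016222*I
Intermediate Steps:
G(v, a) = 6 - 2*v
B(C, D) = 6 + D - C (B(C, D) = (C + D) + (6 - 2*C) = 6 + D - C)
J(u, c) = 10*u
1/J(√(B(-2, -2) - 44), A) = 1/(10*√((6 - 2 - 1*(-2)) - 44)) = 1/(10*√((6 - 2 + 2) - 44)) = 1/(10*√(6 - 44)) = 1/(10*√(-38)) = 1/(10*(I*√38)) = 1/(10*I*√38) = -I*√38/380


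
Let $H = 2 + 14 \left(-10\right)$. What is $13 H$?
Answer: $-1794$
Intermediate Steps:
$H = -138$ ($H = 2 - 140 = -138$)
$13 H = 13 \left(-138\right) = -1794$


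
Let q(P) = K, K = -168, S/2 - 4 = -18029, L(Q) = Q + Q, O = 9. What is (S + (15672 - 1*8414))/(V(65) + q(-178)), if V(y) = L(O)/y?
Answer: 935740/5451 ≈ 171.66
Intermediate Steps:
L(Q) = 2*Q
S = -36050 (S = 8 + 2*(-18029) = 8 - 36058 = -36050)
V(y) = 18/y (V(y) = (2*9)/y = 18/y)
q(P) = -168
(S + (15672 - 1*8414))/(V(65) + q(-178)) = (-36050 + (15672 - 1*8414))/(18/65 - 168) = (-36050 + (15672 - 8414))/(18*(1/65) - 168) = (-36050 + 7258)/(18/65 - 168) = -28792/(-10902/65) = -28792*(-65/10902) = 935740/5451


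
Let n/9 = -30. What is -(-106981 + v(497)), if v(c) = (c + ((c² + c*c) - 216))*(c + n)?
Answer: -112098892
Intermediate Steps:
n = -270 (n = 9*(-30) = -270)
v(c) = (-270 + c)*(-216 + c + 2*c²) (v(c) = (c + ((c² + c*c) - 216))*(c - 270) = (c + ((c² + c²) - 216))*(-270 + c) = (c + (2*c² - 216))*(-270 + c) = (c + (-216 + 2*c²))*(-270 + c) = (-216 + c + 2*c²)*(-270 + c) = (-270 + c)*(-216 + c + 2*c²))
-(-106981 + v(497)) = -(-106981 + (58320 - 539*497² - 486*497 + 2*497³)) = -(-106981 + (58320 - 539*247009 - 241542 + 2*122763473)) = -(-106981 + (58320 - 133137851 - 241542 + 245526946)) = -(-106981 + 112205873) = -1*112098892 = -112098892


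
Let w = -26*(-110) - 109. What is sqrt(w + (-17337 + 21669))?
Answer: 3*sqrt(787) ≈ 84.161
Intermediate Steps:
w = 2751 (w = 2860 - 109 = 2751)
sqrt(w + (-17337 + 21669)) = sqrt(2751 + (-17337 + 21669)) = sqrt(2751 + 4332) = sqrt(7083) = 3*sqrt(787)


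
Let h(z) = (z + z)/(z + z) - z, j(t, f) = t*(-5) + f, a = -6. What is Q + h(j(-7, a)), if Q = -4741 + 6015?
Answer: 1246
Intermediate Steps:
Q = 1274
j(t, f) = f - 5*t (j(t, f) = -5*t + f = f - 5*t)
h(z) = 1 - z (h(z) = (2*z)/((2*z)) - z = (2*z)*(1/(2*z)) - z = 1 - z)
Q + h(j(-7, a)) = 1274 + (1 - (-6 - 5*(-7))) = 1274 + (1 - (-6 + 35)) = 1274 + (1 - 1*29) = 1274 + (1 - 29) = 1274 - 28 = 1246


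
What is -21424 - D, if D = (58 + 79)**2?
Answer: -40193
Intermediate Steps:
D = 18769 (D = 137**2 = 18769)
-21424 - D = -21424 - 1*18769 = -21424 - 18769 = -40193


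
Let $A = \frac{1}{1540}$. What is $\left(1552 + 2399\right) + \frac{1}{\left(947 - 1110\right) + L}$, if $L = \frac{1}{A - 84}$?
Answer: $\frac{83314832848}{21087057} \approx 3951.0$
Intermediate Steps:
$A = \frac{1}{1540} \approx 0.00064935$
$L = - \frac{1540}{129359}$ ($L = \frac{1}{\frac{1}{1540} - 84} = \frac{1}{- \frac{129359}{1540}} = - \frac{1540}{129359} \approx -0.011905$)
$\left(1552 + 2399\right) + \frac{1}{\left(947 - 1110\right) + L} = \left(1552 + 2399\right) + \frac{1}{\left(947 - 1110\right) - \frac{1540}{129359}} = 3951 + \frac{1}{-163 - \frac{1540}{129359}} = 3951 + \frac{1}{- \frac{21087057}{129359}} = 3951 - \frac{129359}{21087057} = \frac{83314832848}{21087057}$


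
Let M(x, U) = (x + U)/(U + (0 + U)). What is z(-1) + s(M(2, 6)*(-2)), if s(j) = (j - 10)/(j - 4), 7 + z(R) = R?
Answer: -47/8 ≈ -5.8750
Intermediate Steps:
M(x, U) = (U + x)/(2*U) (M(x, U) = (U + x)/(U + U) = (U + x)/((2*U)) = (U + x)*(1/(2*U)) = (U + x)/(2*U))
z(R) = -7 + R
s(j) = (-10 + j)/(-4 + j)
z(-1) + s(M(2, 6)*(-2)) = (-7 - 1) + (-10 + ((1/2)*(6 + 2)/6)*(-2))/(-4 + ((1/2)*(6 + 2)/6)*(-2)) = -8 + (-10 + ((1/2)*(1/6)*8)*(-2))/(-4 + ((1/2)*(1/6)*8)*(-2)) = -8 + (-10 + (2/3)*(-2))/(-4 + (2/3)*(-2)) = -8 + (-10 - 4/3)/(-4 - 4/3) = -8 - 34/3/(-16/3) = -8 - 3/16*(-34/3) = -8 + 17/8 = -47/8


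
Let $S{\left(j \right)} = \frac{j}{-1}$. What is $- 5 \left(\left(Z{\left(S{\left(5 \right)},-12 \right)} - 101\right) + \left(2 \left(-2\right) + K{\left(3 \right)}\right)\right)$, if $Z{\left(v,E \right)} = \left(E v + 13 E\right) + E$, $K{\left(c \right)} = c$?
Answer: $1050$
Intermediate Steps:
$S{\left(j \right)} = - j$ ($S{\left(j \right)} = j \left(-1\right) = - j$)
$Z{\left(v,E \right)} = 14 E + E v$ ($Z{\left(v,E \right)} = \left(13 E + E v\right) + E = 14 E + E v$)
$- 5 \left(\left(Z{\left(S{\left(5 \right)},-12 \right)} - 101\right) + \left(2 \left(-2\right) + K{\left(3 \right)}\right)\right) = - 5 \left(\left(- 12 \left(14 - 5\right) - 101\right) + \left(2 \left(-2\right) + 3\right)\right) = - 5 \left(\left(- 12 \left(14 - 5\right) - 101\right) + \left(-4 + 3\right)\right) = - 5 \left(\left(\left(-12\right) 9 - 101\right) - 1\right) = - 5 \left(\left(-108 - 101\right) - 1\right) = - 5 \left(-209 - 1\right) = \left(-5\right) \left(-210\right) = 1050$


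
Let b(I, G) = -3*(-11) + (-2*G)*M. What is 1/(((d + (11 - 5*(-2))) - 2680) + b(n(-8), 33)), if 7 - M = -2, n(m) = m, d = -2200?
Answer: -1/5420 ≈ -0.00018450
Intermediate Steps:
M = 9 (M = 7 - 1*(-2) = 7 + 2 = 9)
b(I, G) = 33 - 18*G (b(I, G) = -3*(-11) - 2*G*9 = 33 - 18*G)
1/(((d + (11 - 5*(-2))) - 2680) + b(n(-8), 33)) = 1/(((-2200 + (11 - 5*(-2))) - 2680) + (33 - 18*33)) = 1/(((-2200 + (11 + 10)) - 2680) + (33 - 594)) = 1/(((-2200 + 21) - 2680) - 561) = 1/((-2179 - 2680) - 561) = 1/(-4859 - 561) = 1/(-5420) = -1/5420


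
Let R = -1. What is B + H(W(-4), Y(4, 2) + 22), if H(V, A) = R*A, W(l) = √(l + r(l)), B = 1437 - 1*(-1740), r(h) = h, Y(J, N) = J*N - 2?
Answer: 3149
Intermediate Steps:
Y(J, N) = -2 + J*N
B = 3177 (B = 1437 + 1740 = 3177)
W(l) = √2*√l (W(l) = √(l + l) = √(2*l) = √2*√l)
H(V, A) = -A
B + H(W(-4), Y(4, 2) + 22) = 3177 - ((-2 + 4*2) + 22) = 3177 - ((-2 + 8) + 22) = 3177 - (6 + 22) = 3177 - 1*28 = 3177 - 28 = 3149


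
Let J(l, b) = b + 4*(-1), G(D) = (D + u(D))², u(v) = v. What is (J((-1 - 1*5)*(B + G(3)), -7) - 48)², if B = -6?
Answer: 3481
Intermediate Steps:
G(D) = 4*D² (G(D) = (D + D)² = (2*D)² = 4*D²)
J(l, b) = -4 + b (J(l, b) = b - 4 = -4 + b)
(J((-1 - 1*5)*(B + G(3)), -7) - 48)² = ((-4 - 7) - 48)² = (-11 - 48)² = (-59)² = 3481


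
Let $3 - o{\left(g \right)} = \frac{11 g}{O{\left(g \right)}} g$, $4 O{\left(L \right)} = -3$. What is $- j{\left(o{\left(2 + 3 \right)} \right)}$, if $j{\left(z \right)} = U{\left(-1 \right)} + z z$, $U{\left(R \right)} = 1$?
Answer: $- \frac{1229890}{9} \approx -1.3665 \cdot 10^{5}$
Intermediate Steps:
$O{\left(L \right)} = - \frac{3}{4}$ ($O{\left(L \right)} = \frac{1}{4} \left(-3\right) = - \frac{3}{4}$)
$o{\left(g \right)} = 3 + \frac{44 g^{2}}{3}$ ($o{\left(g \right)} = 3 - \frac{11 g}{- \frac{3}{4}} g = 3 - 11 g \left(- \frac{4}{3}\right) g = 3 - - \frac{44 g}{3} g = 3 - - \frac{44 g^{2}}{3} = 3 + \frac{44 g^{2}}{3}$)
$j{\left(z \right)} = 1 + z^{2}$ ($j{\left(z \right)} = 1 + z z = 1 + z^{2}$)
$- j{\left(o{\left(2 + 3 \right)} \right)} = - (1 + \left(3 + \frac{44 \left(2 + 3\right)^{2}}{3}\right)^{2}) = - (1 + \left(3 + \frac{44 \cdot 5^{2}}{3}\right)^{2}) = - (1 + \left(3 + \frac{44}{3} \cdot 25\right)^{2}) = - (1 + \left(3 + \frac{1100}{3}\right)^{2}) = - (1 + \left(\frac{1109}{3}\right)^{2}) = - (1 + \frac{1229881}{9}) = \left(-1\right) \frac{1229890}{9} = - \frac{1229890}{9}$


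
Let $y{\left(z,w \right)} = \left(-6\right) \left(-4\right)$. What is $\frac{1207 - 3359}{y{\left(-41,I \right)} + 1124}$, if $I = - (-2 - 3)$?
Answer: $- \frac{538}{287} \approx -1.8746$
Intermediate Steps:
$I = 5$ ($I = \left(-1\right) \left(-5\right) = 5$)
$y{\left(z,w \right)} = 24$
$\frac{1207 - 3359}{y{\left(-41,I \right)} + 1124} = \frac{1207 - 3359}{24 + 1124} = - \frac{2152}{1148} = \left(-2152\right) \frac{1}{1148} = - \frac{538}{287}$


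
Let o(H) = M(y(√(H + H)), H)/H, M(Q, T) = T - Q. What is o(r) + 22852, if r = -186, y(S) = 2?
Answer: 2125330/93 ≈ 22853.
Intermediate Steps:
o(H) = (-2 + H)/H (o(H) = (H - 1*2)/H = (H - 2)/H = (-2 + H)/H)
o(r) + 22852 = (-2 - 186)/(-186) + 22852 = -1/186*(-188) + 22852 = 94/93 + 22852 = 2125330/93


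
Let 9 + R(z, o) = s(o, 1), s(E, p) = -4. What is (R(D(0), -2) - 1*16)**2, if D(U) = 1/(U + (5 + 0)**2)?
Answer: 841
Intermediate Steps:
D(U) = 1/(25 + U) (D(U) = 1/(U + 5**2) = 1/(U + 25) = 1/(25 + U))
R(z, o) = -13 (R(z, o) = -9 - 4 = -13)
(R(D(0), -2) - 1*16)**2 = (-13 - 1*16)**2 = (-13 - 16)**2 = (-29)**2 = 841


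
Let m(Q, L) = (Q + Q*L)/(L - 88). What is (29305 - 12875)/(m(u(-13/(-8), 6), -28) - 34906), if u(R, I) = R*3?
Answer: -3049408/6478343 ≈ -0.47071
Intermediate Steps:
u(R, I) = 3*R
m(Q, L) = (Q + L*Q)/(-88 + L)
(29305 - 12875)/(m(u(-13/(-8), 6), -28) - 34906) = (29305 - 12875)/((3*(-13/(-8)))*(1 - 28)/(-88 - 28) - 34906) = 16430/((3*(-13*(-⅛)))*(-27)/(-116) - 34906) = 16430/((3*(13/8))*(-1/116)*(-27) - 34906) = 16430/((39/8)*(-1/116)*(-27) - 34906) = 16430/(1053/928 - 34906) = 16430/(-32391715/928) = 16430*(-928/32391715) = -3049408/6478343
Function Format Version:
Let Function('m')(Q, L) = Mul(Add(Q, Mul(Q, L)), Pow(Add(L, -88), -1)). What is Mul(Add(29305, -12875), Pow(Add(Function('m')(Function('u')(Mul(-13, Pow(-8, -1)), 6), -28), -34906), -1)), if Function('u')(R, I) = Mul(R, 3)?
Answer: Rational(-3049408, 6478343) ≈ -0.47071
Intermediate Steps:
Function('u')(R, I) = Mul(3, R)
Function('m')(Q, L) = Mul(Pow(Add(-88, L), -1), Add(Q, Mul(L, Q))) (Function('m')(Q, L) = Mul(Add(Q, Mul(L, Q)), Pow(Add(-88, L), -1)) = Mul(Pow(Add(-88, L), -1), Add(Q, Mul(L, Q))))
Mul(Add(29305, -12875), Pow(Add(Function('m')(Function('u')(Mul(-13, Pow(-8, -1)), 6), -28), -34906), -1)) = Mul(Add(29305, -12875), Pow(Add(Mul(Mul(3, Mul(-13, Pow(-8, -1))), Pow(Add(-88, -28), -1), Add(1, -28)), -34906), -1)) = Mul(16430, Pow(Add(Mul(Mul(3, Mul(-13, Rational(-1, 8))), Pow(-116, -1), -27), -34906), -1)) = Mul(16430, Pow(Add(Mul(Mul(3, Rational(13, 8)), Rational(-1, 116), -27), -34906), -1)) = Mul(16430, Pow(Add(Mul(Rational(39, 8), Rational(-1, 116), -27), -34906), -1)) = Mul(16430, Pow(Add(Rational(1053, 928), -34906), -1)) = Mul(16430, Pow(Rational(-32391715, 928), -1)) = Mul(16430, Rational(-928, 32391715)) = Rational(-3049408, 6478343)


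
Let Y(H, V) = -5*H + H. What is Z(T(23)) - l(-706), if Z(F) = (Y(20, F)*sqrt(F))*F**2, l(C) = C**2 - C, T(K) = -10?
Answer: -499142 - 8000*I*sqrt(10) ≈ -4.9914e+5 - 25298.0*I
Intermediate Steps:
Y(H, V) = -4*H
Z(F) = -80*F**(5/2) (Z(F) = ((-4*20)*sqrt(F))*F**2 = (-80*sqrt(F))*F**2 = -80*F**(5/2))
Z(T(23)) - l(-706) = -8000*I*sqrt(10) - (-706)*(-1 - 706) = -8000*I*sqrt(10) - (-706)*(-707) = -8000*I*sqrt(10) - 1*499142 = -8000*I*sqrt(10) - 499142 = -499142 - 8000*I*sqrt(10)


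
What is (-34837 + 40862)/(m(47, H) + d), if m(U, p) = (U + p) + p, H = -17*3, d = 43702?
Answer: 6025/43647 ≈ 0.13804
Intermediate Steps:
H = -51
m(U, p) = U + 2*p
(-34837 + 40862)/(m(47, H) + d) = (-34837 + 40862)/((47 + 2*(-51)) + 43702) = 6025/((47 - 102) + 43702) = 6025/(-55 + 43702) = 6025/43647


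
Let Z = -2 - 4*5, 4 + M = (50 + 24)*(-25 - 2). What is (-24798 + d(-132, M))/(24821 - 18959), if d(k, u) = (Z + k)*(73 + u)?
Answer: 45378/977 ≈ 46.446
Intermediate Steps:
M = -2002 (M = -4 + (50 + 24)*(-25 - 2) = -4 + 74*(-27) = -4 - 1998 = -2002)
Z = -22 (Z = -2 - 20 = -22)
d(k, u) = (-22 + k)*(73 + u)
(-24798 + d(-132, M))/(24821 - 18959) = (-24798 + (-1606 - 22*(-2002) + 73*(-132) - 132*(-2002)))/(24821 - 18959) = (-24798 + (-1606 + 44044 - 9636 + 264264))/5862 = (-24798 + 297066)*(1/5862) = 272268*(1/5862) = 45378/977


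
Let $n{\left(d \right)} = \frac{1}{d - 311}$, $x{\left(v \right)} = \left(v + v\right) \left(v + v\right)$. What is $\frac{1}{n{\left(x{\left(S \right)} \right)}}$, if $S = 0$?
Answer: $-311$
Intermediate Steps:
$x{\left(v \right)} = 4 v^{2}$ ($x{\left(v \right)} = 2 v 2 v = 4 v^{2}$)
$n{\left(d \right)} = \frac{1}{-311 + d}$
$\frac{1}{n{\left(x{\left(S \right)} \right)}} = \frac{1}{\frac{1}{-311 + 4 \cdot 0^{2}}} = \frac{1}{\frac{1}{-311 + 4 \cdot 0}} = \frac{1}{\frac{1}{-311 + 0}} = \frac{1}{\frac{1}{-311}} = \frac{1}{- \frac{1}{311}} = -311$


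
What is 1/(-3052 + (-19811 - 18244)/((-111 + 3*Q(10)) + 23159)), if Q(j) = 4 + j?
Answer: -4618/14101747 ≈ -0.00032748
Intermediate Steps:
1/(-3052 + (-19811 - 18244)/((-111 + 3*Q(10)) + 23159)) = 1/(-3052 + (-19811 - 18244)/((-111 + 3*(4 + 10)) + 23159)) = 1/(-3052 - 38055/((-111 + 3*14) + 23159)) = 1/(-3052 - 38055/((-111 + 42) + 23159)) = 1/(-3052 - 38055/(-69 + 23159)) = 1/(-3052 - 38055/23090) = 1/(-3052 - 38055*1/23090) = 1/(-3052 - 7611/4618) = 1/(-14101747/4618) = -4618/14101747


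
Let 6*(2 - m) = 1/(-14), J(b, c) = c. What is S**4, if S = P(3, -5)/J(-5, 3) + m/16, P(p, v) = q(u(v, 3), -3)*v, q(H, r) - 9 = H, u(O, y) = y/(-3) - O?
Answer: 702512857804480801/3262849744896 ≈ 2.1531e+5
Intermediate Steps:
u(O, y) = -O - y/3 (u(O, y) = y*(-1/3) - O = -y/3 - O = -O - y/3)
q(H, r) = 9 + H
m = 169/84 (m = 2 - 1/6/(-14) = 2 - 1/6*(-1/14) = 2 + 1/84 = 169/84 ≈ 2.0119)
P(p, v) = v*(8 - v) (P(p, v) = (9 + (-v - 1/3*3))*v = (9 + (-v - 1))*v = (9 + (-1 - v))*v = (8 - v)*v = v*(8 - v))
S = -28951/1344 (S = -5*(8 - 1*(-5))/3 + (169/84)/16 = -5*(8 + 5)*(1/3) + (169/84)*(1/16) = -5*13*(1/3) + 169/1344 = -65*1/3 + 169/1344 = -65/3 + 169/1344 = -28951/1344 ≈ -21.541)
S**4 = (-28951/1344)**4 = 702512857804480801/3262849744896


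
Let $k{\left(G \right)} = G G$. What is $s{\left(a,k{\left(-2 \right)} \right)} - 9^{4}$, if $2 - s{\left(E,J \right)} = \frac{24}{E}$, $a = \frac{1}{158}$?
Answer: $-10351$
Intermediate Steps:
$a = \frac{1}{158} \approx 0.0063291$
$k{\left(G \right)} = G^{2}$
$s{\left(E,J \right)} = 2 - \frac{24}{E}$
$s{\left(a,k{\left(-2 \right)} \right)} - 9^{4} = \left(2 - 24 \frac{1}{\frac{1}{158}}\right) - 9^{4} = \left(2 - 3792\right) - 6561 = -3790 - 6561 = -10351$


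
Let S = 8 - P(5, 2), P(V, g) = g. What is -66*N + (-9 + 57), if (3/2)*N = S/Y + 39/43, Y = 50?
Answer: 3024/1075 ≈ 2.8130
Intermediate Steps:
S = 6 (S = 8 - 1*2 = 8 - 2 = 6)
N = 736/1075 (N = 2*(6/50 + 39/43)/3 = 2*(6*(1/50) + 39*(1/43))/3 = 2*(3/25 + 39/43)/3 = (⅔)*(1104/1075) = 736/1075 ≈ 0.68465)
-66*N + (-9 + 57) = -66*736/1075 + (-9 + 57) = -48576/1075 + 48 = 3024/1075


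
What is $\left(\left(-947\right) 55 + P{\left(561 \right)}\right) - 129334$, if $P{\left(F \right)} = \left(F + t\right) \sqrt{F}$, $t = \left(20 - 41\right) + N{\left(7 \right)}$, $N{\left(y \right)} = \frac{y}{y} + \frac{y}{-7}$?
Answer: $-181419 + 540 \sqrt{561} \approx -1.6863 \cdot 10^{5}$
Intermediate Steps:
$N{\left(y \right)} = 1 - \frac{y}{7}$ ($N{\left(y \right)} = 1 + y \left(- \frac{1}{7}\right) = 1 - \frac{y}{7}$)
$t = -21$ ($t = \left(20 - 41\right) + \left(1 - 1\right) = -21 + 0 = -21$)
$P{\left(F \right)} = \sqrt{F} \left(-21 + F\right)$ ($P{\left(F \right)} = \left(F - 21\right) \sqrt{F} = \left(-21 + F\right) \sqrt{F} = \sqrt{F} \left(-21 + F\right)$)
$\left(\left(-947\right) 55 + P{\left(561 \right)}\right) - 129334 = \left(\left(-947\right) 55 + \sqrt{561} \left(-21 + 561\right)\right) - 129334 = \left(-52085 + \sqrt{561} \cdot 540\right) - 129334 = \left(-52085 + 540 \sqrt{561}\right) - 129334 = -181419 + 540 \sqrt{561}$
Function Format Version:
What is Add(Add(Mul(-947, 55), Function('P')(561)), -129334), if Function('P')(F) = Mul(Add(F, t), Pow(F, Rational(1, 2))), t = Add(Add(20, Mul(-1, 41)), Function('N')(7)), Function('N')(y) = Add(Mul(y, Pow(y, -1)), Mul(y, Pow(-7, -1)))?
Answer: Add(-181419, Mul(540, Pow(561, Rational(1, 2)))) ≈ -1.6863e+5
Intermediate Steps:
Function('N')(y) = Add(1, Mul(Rational(-1, 7), y)) (Function('N')(y) = Add(1, Mul(y, Rational(-1, 7))) = Add(1, Mul(Rational(-1, 7), y)))
t = -21 (t = Add(Add(20, Mul(-1, 41)), Add(1, Mul(Rational(-1, 7), 7))) = Add(Add(20, -41), Add(1, -1)) = Add(-21, 0) = -21)
Function('P')(F) = Mul(Pow(F, Rational(1, 2)), Add(-21, F)) (Function('P')(F) = Mul(Add(F, -21), Pow(F, Rational(1, 2))) = Mul(Add(-21, F), Pow(F, Rational(1, 2))) = Mul(Pow(F, Rational(1, 2)), Add(-21, F)))
Add(Add(Mul(-947, 55), Function('P')(561)), -129334) = Add(Add(Mul(-947, 55), Mul(Pow(561, Rational(1, 2)), Add(-21, 561))), -129334) = Add(Add(-52085, Mul(Pow(561, Rational(1, 2)), 540)), -129334) = Add(Add(-52085, Mul(540, Pow(561, Rational(1, 2)))), -129334) = Add(-181419, Mul(540, Pow(561, Rational(1, 2))))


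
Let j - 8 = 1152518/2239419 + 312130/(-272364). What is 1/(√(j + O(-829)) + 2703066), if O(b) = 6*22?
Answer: 91594460099579892/247585870878808458633743 - 13*√946898644015331253442/247585870878808458633743 ≈ 3.6995e-7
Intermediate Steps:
j = 249689527345/33885395362 (j = 8 + (1152518/2239419 + 312130/(-272364)) = 8 + (1152518*(1/2239419) + 312130*(-1/272364)) = 8 + (1152518/2239419 - 156065/136182) = 8 - 21393635551/33885395362 = 249689527345/33885395362 ≈ 7.3686)
O(b) = 132
1/(√(j + O(-829)) + 2703066) = 1/(√(249689527345/33885395362 + 132) + 2703066) = 1/(√(4722561715129/33885395362) + 2703066) = 1/(√946898644015331253442/2606568874 + 2703066) = 1/(2703066 + √946898644015331253442/2606568874)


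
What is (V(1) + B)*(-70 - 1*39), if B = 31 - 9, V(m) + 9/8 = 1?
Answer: -19075/8 ≈ -2384.4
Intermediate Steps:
V(m) = -⅛ (V(m) = -9/8 + 1 = -⅛)
B = 22
(V(1) + B)*(-70 - 1*39) = (-⅛ + 22)*(-70 - 1*39) = 175*(-70 - 39)/8 = (175/8)*(-109) = -19075/8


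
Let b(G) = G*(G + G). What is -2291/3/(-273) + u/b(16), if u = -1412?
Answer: 4141/104832 ≈ 0.039501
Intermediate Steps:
b(G) = 2*G**2 (b(G) = G*(2*G) = 2*G**2)
-2291/3/(-273) + u/b(16) = -2291/3/(-273) - 1412/(2*16**2) = -2291*1/3*(-1/273) - 1412/(2*256) = -2291/3*(-1/273) - 1412/512 = 2291/819 - 1412*1/512 = 2291/819 - 353/128 = 4141/104832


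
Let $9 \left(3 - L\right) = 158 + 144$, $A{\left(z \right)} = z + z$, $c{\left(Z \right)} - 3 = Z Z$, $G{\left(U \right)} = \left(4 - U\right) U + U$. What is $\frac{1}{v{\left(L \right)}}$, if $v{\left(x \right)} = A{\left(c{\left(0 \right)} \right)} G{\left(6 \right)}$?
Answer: $- \frac{1}{36} \approx -0.027778$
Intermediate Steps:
$G{\left(U \right)} = U + U \left(4 - U\right)$ ($G{\left(U \right)} = U \left(4 - U\right) + U = U + U \left(4 - U\right)$)
$c{\left(Z \right)} = 3 + Z^{2}$ ($c{\left(Z \right)} = 3 + Z Z = 3 + Z^{2}$)
$A{\left(z \right)} = 2 z$
$L = - \frac{275}{9}$ ($L = 3 - \frac{158 + 144}{9} = 3 - \frac{302}{9} = - \frac{275}{9} \approx -30.556$)
$v{\left(x \right)} = -36$ ($v{\left(x \right)} = 2 \left(3 + 0^{2}\right) 6 \left(5 - 6\right) = 2 \left(3 + 0\right) 6 \left(5 - 6\right) = 2 \cdot 3 \cdot 6 \left(-1\right) = 6 \left(-6\right) = -36$)
$\frac{1}{v{\left(L \right)}} = \frac{1}{-36} = - \frac{1}{36}$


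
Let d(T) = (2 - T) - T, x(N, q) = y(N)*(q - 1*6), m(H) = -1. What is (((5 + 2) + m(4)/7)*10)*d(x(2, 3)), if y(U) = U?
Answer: 960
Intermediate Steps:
x(N, q) = N*(-6 + q) (x(N, q) = N*(q - 1*6) = N*(q - 6) = N*(-6 + q))
d(T) = 2 - 2*T
(((5 + 2) + m(4)/7)*10)*d(x(2, 3)) = (((5 + 2) - 1/7)*10)*(2 - 4*(-6 + 3)) = ((7 - 1*1/7)*10)*(2 - 4*(-3)) = ((7 - 1/7)*10)*(2 - 2*(-6)) = ((48/7)*10)*(2 + 12) = (480/7)*14 = 960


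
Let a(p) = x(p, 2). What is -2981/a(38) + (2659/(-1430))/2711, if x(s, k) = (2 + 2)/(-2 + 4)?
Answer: -2889134362/1938365 ≈ -1490.5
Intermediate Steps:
x(s, k) = 2 (x(s, k) = 4/2 = 4*(½) = 2)
a(p) = 2
-2981/a(38) + (2659/(-1430))/2711 = -2981/2 + (2659/(-1430))/2711 = -2981*½ + (2659*(-1/1430))*(1/2711) = -2981/2 - 2659/1430*1/2711 = -2981/2 - 2659/3876730 = -2889134362/1938365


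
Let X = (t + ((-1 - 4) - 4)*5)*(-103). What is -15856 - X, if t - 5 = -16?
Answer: -21624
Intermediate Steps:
t = -11 (t = 5 - 16 = -11)
X = 5768 (X = (-11 + ((-1 - 4) - 4)*5)*(-103) = (-11 + (-5 - 4)*5)*(-103) = (-11 - 9*5)*(-103) = (-11 - 45)*(-103) = -56*(-103) = 5768)
-15856 - X = -15856 - 1*5768 = -15856 - 5768 = -21624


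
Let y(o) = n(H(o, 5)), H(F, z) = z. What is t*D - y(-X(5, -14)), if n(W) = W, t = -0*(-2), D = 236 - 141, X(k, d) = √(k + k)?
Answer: -5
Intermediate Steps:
X(k, d) = √2*√k (X(k, d) = √(2*k) = √2*√k)
D = 95
t = 0 (t = -5*0 = 0)
y(o) = 5
t*D - y(-X(5, -14)) = 0*95 - 1*5 = 0 - 5 = -5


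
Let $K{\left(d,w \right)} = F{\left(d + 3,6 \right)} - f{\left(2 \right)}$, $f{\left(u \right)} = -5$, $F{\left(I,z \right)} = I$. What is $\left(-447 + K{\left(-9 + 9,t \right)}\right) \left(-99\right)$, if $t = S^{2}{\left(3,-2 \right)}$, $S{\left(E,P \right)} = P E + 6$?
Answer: $43461$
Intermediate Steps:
$S{\left(E,P \right)} = 6 + E P$ ($S{\left(E,P \right)} = E P + 6 = 6 + E P$)
$t = 0$ ($t = \left(6 + 3 \left(-2\right)\right)^{2} = \left(6 - 6\right)^{2} = 0^{2} = 0$)
$K{\left(d,w \right)} = 8 + d$ ($K{\left(d,w \right)} = \left(d + 3\right) - -5 = \left(3 + d\right) + 5 = 8 + d$)
$\left(-447 + K{\left(-9 + 9,t \right)}\right) \left(-99\right) = \left(-447 + \left(8 + \left(-9 + 9\right)\right)\right) \left(-99\right) = \left(-447 + \left(8 + 0\right)\right) \left(-99\right) = \left(-447 + 8\right) \left(-99\right) = \left(-439\right) \left(-99\right) = 43461$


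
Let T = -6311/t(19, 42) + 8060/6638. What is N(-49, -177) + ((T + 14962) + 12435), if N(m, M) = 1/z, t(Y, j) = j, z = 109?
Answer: 414015935611/15194382 ≈ 27248.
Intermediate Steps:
N(m, M) = 1/109
T = -20776949/139398 (T = -6311/42 + 8060/6638 = -6311*1/42 + 8060*(1/6638) = -6311/42 + 4030/3319 = -20776949/139398 ≈ -149.05)
N(-49, -177) + ((T + 14962) + 12435) = 1/109 + ((-20776949/139398 + 14962) + 12435) = 1/109 + (2064895927/139398 + 12435) = 1/109 + 3798310057/139398 = 414015935611/15194382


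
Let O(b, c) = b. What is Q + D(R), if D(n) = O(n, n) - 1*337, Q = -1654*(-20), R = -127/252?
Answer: 8251109/252 ≈ 32743.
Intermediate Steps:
R = -127/252 (R = -127*1/252 = -127/252 ≈ -0.50397)
Q = 33080
D(n) = -337 + n (D(n) = n - 1*337 = n - 337 = -337 + n)
Q + D(R) = 33080 + (-337 - 127/252) = 33080 - 85051/252 = 8251109/252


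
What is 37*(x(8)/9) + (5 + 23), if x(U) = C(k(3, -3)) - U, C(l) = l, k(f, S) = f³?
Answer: 955/9 ≈ 106.11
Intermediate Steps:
x(U) = 27 - U (x(U) = 3³ - U = 27 - U)
37*(x(8)/9) + (5 + 23) = 37*((27 - 1*8)/9) + (5 + 23) = 37*((27 - 8)*(⅑)) + 28 = 37*(19*(⅑)) + 28 = 37*(19/9) + 28 = 703/9 + 28 = 955/9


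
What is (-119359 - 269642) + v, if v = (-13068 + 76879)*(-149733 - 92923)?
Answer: -15484511017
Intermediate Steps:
v = -15484122016 (v = 63811*(-242656) = -15484122016)
(-119359 - 269642) + v = (-119359 - 269642) - 15484122016 = -389001 - 15484122016 = -15484511017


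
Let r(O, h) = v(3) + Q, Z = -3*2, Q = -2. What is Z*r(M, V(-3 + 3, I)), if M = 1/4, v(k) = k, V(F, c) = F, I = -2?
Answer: -6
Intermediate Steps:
M = ¼ ≈ 0.25000
Z = -6
r(O, h) = 1 (r(O, h) = 3 - 2 = 1)
Z*r(M, V(-3 + 3, I)) = -6*1 = -6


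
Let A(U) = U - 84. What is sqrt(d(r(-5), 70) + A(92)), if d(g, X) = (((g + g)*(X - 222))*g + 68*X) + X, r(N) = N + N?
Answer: I*sqrt(25562) ≈ 159.88*I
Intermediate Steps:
r(N) = 2*N
A(U) = -84 + U
d(g, X) = 69*X + 2*g**2*(-222 + X) (d(g, X) = (((2*g)*(-222 + X))*g + 68*X) + X = ((2*g*(-222 + X))*g + 68*X) + X = (2*g**2*(-222 + X) + 68*X) + X = (68*X + 2*g**2*(-222 + X)) + X = 69*X + 2*g**2*(-222 + X))
sqrt(d(r(-5), 70) + A(92)) = sqrt((-444*(2*(-5))**2 + 69*70 + 2*70*(2*(-5))**2) + (-84 + 92)) = sqrt((-444*(-10)**2 + 4830 + 2*70*(-10)**2) + 8) = sqrt((-444*100 + 4830 + 2*70*100) + 8) = sqrt((-44400 + 4830 + 14000) + 8) = sqrt(-25570 + 8) = sqrt(-25562) = I*sqrt(25562)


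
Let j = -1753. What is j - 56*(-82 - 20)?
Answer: 3959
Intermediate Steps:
j - 56*(-82 - 20) = -1753 - 56*(-82 - 20) = -1753 - 56*(-102) = -1753 + 5712 = 3959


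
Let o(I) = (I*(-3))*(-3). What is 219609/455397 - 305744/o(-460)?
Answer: 11678673469/157111965 ≈ 74.333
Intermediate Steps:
o(I) = 9*I (o(I) = -3*I*(-3) = 9*I)
219609/455397 - 305744/o(-460) = 219609/455397 - 305744/(9*(-460)) = 219609*(1/455397) - 305744/(-4140) = 73203/151799 - 305744*(-1/4140) = 73203/151799 + 76436/1035 = 11678673469/157111965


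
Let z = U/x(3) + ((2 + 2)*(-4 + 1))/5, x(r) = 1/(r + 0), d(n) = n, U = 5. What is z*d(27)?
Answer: 1701/5 ≈ 340.20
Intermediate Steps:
x(r) = 1/r
z = 63/5 (z = 5/(1/3) + ((2 + 2)*(-4 + 1))/5 = 5/(⅓) + (4*(-3))*(⅕) = 5*3 - 12*⅕ = 15 - 12/5 = 63/5 ≈ 12.600)
z*d(27) = (63/5)*27 = 1701/5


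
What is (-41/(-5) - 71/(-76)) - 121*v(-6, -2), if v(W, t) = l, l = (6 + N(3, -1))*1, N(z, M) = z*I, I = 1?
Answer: -410349/380 ≈ -1079.9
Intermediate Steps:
N(z, M) = z (N(z, M) = z*1 = z)
l = 9 (l = (6 + 3)*1 = 9*1 = 9)
v(W, t) = 9
(-41/(-5) - 71/(-76)) - 121*v(-6, -2) = (-41/(-5) - 71/(-76)) - 121*9 = (-41*(-⅕) - 71*(-1/76)) - 1089 = (41/5 + 71/76) - 1089 = 3471/380 - 1089 = -410349/380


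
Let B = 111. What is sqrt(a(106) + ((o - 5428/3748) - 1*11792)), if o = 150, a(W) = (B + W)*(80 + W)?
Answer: sqrt(25213998171)/937 ≈ 169.47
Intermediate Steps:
a(W) = (80 + W)*(111 + W) (a(W) = (111 + W)*(80 + W) = (80 + W)*(111 + W))
sqrt(a(106) + ((o - 5428/3748) - 1*11792)) = sqrt((8880 + 106**2 + 191*106) + ((150 - 5428/3748) - 1*11792)) = sqrt((8880 + 11236 + 20246) + ((150 - 5428/3748) - 11792)) = sqrt(40362 + ((150 - 1*1357/937) - 11792)) = sqrt(40362 + ((150 - 1357/937) - 11792)) = sqrt(40362 + (139193/937 - 11792)) = sqrt(40362 - 10909911/937) = sqrt(26909283/937) = sqrt(25213998171)/937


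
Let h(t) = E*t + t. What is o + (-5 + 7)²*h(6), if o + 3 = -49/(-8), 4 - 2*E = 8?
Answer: -167/8 ≈ -20.875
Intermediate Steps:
E = -2 (E = 2 - ½*8 = 2 - 4 = -2)
o = 25/8 (o = -3 - 49/(-8) = -3 - 49*(-⅛) = -3 + 49/8 = 25/8 ≈ 3.1250)
h(t) = -t (h(t) = -2*t + t = -t)
o + (-5 + 7)²*h(6) = 25/8 + (-5 + 7)²*(-1*6) = 25/8 + 2²*(-6) = 25/8 + 4*(-6) = 25/8 - 24 = -167/8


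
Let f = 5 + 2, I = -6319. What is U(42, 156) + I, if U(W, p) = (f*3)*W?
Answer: -5437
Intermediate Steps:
f = 7
U(W, p) = 21*W (U(W, p) = (7*3)*W = 21*W)
U(42, 156) + I = 21*42 - 6319 = 882 - 6319 = -5437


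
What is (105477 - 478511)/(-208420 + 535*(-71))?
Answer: 373034/246405 ≈ 1.5139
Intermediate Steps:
(105477 - 478511)/(-208420 + 535*(-71)) = -373034/(-208420 - 37985) = -373034/(-246405) = -373034*(-1/246405) = 373034/246405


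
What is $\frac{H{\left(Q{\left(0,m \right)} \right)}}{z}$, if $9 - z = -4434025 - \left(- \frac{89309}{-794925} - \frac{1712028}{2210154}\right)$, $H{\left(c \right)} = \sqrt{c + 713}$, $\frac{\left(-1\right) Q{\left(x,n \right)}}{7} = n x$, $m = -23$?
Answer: $\frac{292817778075 \sqrt{713}}{1298363789864468831} \approx 6.0221 \cdot 10^{-6}$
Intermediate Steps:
$Q{\left(x,n \right)} = - 7 n x$
$H{\left(c \right)} = \sqrt{713 + c}$
$z = \frac{1298363789864468831}{292817778075}$ ($z = 9 - \left(-4434025 - \left(- \frac{89309}{-794925} - \frac{1712028}{2210154}\right)\right) = 9 - \left(-4434025 - \left(\left(-89309\right) \left(- \frac{1}{794925}\right) - \frac{285338}{368359}\right)\right) = 9 - \left(-4434025 - \left(\frac{89309}{794925} - \frac{285338}{368359}\right)\right) = 9 - \left(-4434025 - - \frac{193924535719}{292817778075}\right) = 9 - \left(-4434025 + \frac{193924535719}{292817778075}\right) = 9 - - \frac{1298361154504466156}{292817778075} = 9 + \frac{1298361154504466156}{292817778075} = \frac{1298363789864468831}{292817778075} \approx 4.434 \cdot 10^{6}$)
$\frac{H{\left(Q{\left(0,m \right)} \right)}}{z} = \frac{\sqrt{713 - \left(-161\right) 0}}{\frac{1298363789864468831}{292817778075}} = \sqrt{713 + 0} \cdot \frac{292817778075}{1298363789864468831} = \sqrt{713} \cdot \frac{292817778075}{1298363789864468831} = \frac{292817778075 \sqrt{713}}{1298363789864468831}$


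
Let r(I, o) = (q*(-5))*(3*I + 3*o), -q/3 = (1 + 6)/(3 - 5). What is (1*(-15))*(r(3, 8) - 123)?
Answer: 55665/2 ≈ 27833.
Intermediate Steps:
q = 21/2 (q = -3*(1 + 6)/(3 - 5) = -21/(-2) = -21*(-1)/2 = -3*(-7/2) = 21/2 ≈ 10.500)
r(I, o) = -315*I/2 - 315*o/2 (r(I, o) = ((21/2)*(-5))*(3*I + 3*o) = -105*(3*I + 3*o)/2 = -315*I/2 - 315*o/2)
(1*(-15))*(r(3, 8) - 123) = (1*(-15))*((-315/2*3 - 315/2*8) - 123) = -15*((-945/2 - 1260) - 123) = -15*(-3465/2 - 123) = -15*(-3711/2) = 55665/2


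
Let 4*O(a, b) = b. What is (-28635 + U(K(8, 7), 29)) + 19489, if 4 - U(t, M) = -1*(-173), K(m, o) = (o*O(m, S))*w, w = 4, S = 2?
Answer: -9315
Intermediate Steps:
O(a, b) = b/4
K(m, o) = 2*o (K(m, o) = (o*((¼)*2))*4 = (o*(½))*4 = (o/2)*4 = 2*o)
U(t, M) = -169 (U(t, M) = 4 - (-1)*(-173) = 4 - 1*173 = 4 - 173 = -169)
(-28635 + U(K(8, 7), 29)) + 19489 = (-28635 - 169) + 19489 = -28804 + 19489 = -9315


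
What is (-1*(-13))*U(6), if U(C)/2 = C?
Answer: 156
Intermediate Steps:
U(C) = 2*C
(-1*(-13))*U(6) = (-1*(-13))*(2*6) = 13*12 = 156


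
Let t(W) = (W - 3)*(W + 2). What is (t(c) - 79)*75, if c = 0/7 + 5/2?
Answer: -24375/4 ≈ -6093.8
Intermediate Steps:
c = 5/2 (c = 0*(⅐) + 5*(½) = 0 + 5/2 = 5/2 ≈ 2.5000)
t(W) = (-3 + W)*(2 + W)
(t(c) - 79)*75 = ((-6 + (5/2)² - 1*5/2) - 79)*75 = ((-6 + 25/4 - 5/2) - 79)*75 = (-9/4 - 79)*75 = -325/4*75 = -24375/4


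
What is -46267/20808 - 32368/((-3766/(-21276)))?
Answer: -1023560296319/5597352 ≈ -1.8287e+5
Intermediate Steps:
-46267/20808 - 32368/((-3766/(-21276))) = -46267*1/20808 - 32368/((-3766*(-1/21276))) = -46267/20808 - 32368/1883/10638 = -46267/20808 - 32368*10638/1883 = -46267/20808 - 49190112/269 = -1023560296319/5597352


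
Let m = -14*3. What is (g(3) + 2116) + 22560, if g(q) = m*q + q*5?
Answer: 24565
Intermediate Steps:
m = -42
g(q) = -37*q (g(q) = -42*q + q*5 = -42*q + 5*q = -37*q)
(g(3) + 2116) + 22560 = (-37*3 + 2116) + 22560 = (-111 + 2116) + 22560 = 2005 + 22560 = 24565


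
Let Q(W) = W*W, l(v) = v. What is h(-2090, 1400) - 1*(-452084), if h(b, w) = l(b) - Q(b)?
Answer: -3918106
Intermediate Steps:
Q(W) = W²
h(b, w) = b - b²
h(-2090, 1400) - 1*(-452084) = -2090*(1 - 1*(-2090)) - 1*(-452084) = -2090*(1 + 2090) + 452084 = -2090*2091 + 452084 = -4370190 + 452084 = -3918106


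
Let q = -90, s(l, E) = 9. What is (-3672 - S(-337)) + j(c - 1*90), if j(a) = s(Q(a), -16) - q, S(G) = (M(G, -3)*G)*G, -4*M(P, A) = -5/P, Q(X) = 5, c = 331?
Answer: -12607/4 ≈ -3151.8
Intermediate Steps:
M(P, A) = 5/(4*P) (M(P, A) = -(-5)/(4*P) = 5/(4*P))
S(G) = 5*G/4 (S(G) = ((5/(4*G))*G)*G = 5*G/4)
j(a) = 99 (j(a) = 9 - 1*(-90) = 9 + 90 = 99)
(-3672 - S(-337)) + j(c - 1*90) = (-3672 - 5*(-337)/4) + 99 = (-3672 - 1*(-1685/4)) + 99 = (-3672 + 1685/4) + 99 = -13003/4 + 99 = -12607/4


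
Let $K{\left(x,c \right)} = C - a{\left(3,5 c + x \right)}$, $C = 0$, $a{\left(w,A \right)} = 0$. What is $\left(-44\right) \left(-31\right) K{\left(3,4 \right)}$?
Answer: $0$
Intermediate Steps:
$K{\left(x,c \right)} = 0$ ($K{\left(x,c \right)} = 0 - 0 = 0 + 0 = 0$)
$\left(-44\right) \left(-31\right) K{\left(3,4 \right)} = \left(-44\right) \left(-31\right) 0 = 1364 \cdot 0 = 0$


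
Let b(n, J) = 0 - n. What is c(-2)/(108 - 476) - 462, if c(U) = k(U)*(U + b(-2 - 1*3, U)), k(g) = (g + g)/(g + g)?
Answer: -170019/368 ≈ -462.01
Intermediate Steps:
k(g) = 1 (k(g) = (2*g)/((2*g)) = (2*g)*(1/(2*g)) = 1)
b(n, J) = -n
c(U) = 5 + U (c(U) = 1*(U - (-2 - 1*3)) = 1*(U - (-2 - 3)) = 1*(U - 1*(-5)) = 1*(U + 5) = 1*(5 + U) = 5 + U)
c(-2)/(108 - 476) - 462 = (5 - 2)/(108 - 476) - 462 = 3/(-368) - 462 = 3*(-1/368) - 462 = -3/368 - 462 = -170019/368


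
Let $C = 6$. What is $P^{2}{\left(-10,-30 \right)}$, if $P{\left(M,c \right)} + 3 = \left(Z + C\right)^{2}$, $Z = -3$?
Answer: $36$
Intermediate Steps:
$P{\left(M,c \right)} = 6$ ($P{\left(M,c \right)} = -3 + \left(-3 + 6\right)^{2} = -3 + 3^{2} = -3 + 9 = 6$)
$P^{2}{\left(-10,-30 \right)} = 6^{2} = 36$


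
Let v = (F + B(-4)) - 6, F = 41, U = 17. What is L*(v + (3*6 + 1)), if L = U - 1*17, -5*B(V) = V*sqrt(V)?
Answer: 0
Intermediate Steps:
B(V) = -V**(3/2)/5 (B(V) = -V*sqrt(V)/5 = -V**(3/2)/5)
L = 0 (L = 17 - 1*17 = 17 - 17 = 0)
v = 35 + 8*I/5 (v = (41 - (-8)*I/5) - 6 = (41 + 8*I/5) - 6 = 35 + 8*I/5 ≈ 35.0 + 1.6*I)
L*(v + (3*6 + 1)) = 0*((35 + 8*I/5) + (3*6 + 1)) = 0*((35 + 8*I/5) + (18 + 1)) = 0*((35 + 8*I/5) + 19) = 0*(54 + 8*I/5) = 0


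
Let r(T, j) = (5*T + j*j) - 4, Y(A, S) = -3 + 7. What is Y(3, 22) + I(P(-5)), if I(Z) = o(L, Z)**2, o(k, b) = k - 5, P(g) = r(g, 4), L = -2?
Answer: 53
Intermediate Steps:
Y(A, S) = 4
r(T, j) = -4 + j**2 + 5*T (r(T, j) = (5*T + j**2) - 4 = (j**2 + 5*T) - 4 = -4 + j**2 + 5*T)
P(g) = 12 + 5*g (P(g) = -4 + 4**2 + 5*g = -4 + 16 + 5*g = 12 + 5*g)
o(k, b) = -5 + k
I(Z) = 49 (I(Z) = (-5 - 2)**2 = (-7)**2 = 49)
Y(3, 22) + I(P(-5)) = 4 + 49 = 53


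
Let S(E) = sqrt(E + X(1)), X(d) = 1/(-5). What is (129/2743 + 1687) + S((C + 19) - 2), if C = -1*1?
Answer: 4627570/2743 + sqrt(395)/5 ≈ 1691.0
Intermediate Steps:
X(d) = -1/5
C = -1
S(E) = sqrt(-1/5 + E) (S(E) = sqrt(E - 1/5) = sqrt(-1/5 + E))
(129/2743 + 1687) + S((C + 19) - 2) = (129/2743 + 1687) + sqrt(-5 + 25*((-1 + 19) - 2))/5 = (129*(1/2743) + 1687) + sqrt(-5 + 25*(18 - 2))/5 = (129/2743 + 1687) + sqrt(-5 + 25*16)/5 = 4627570/2743 + sqrt(-5 + 400)/5 = 4627570/2743 + sqrt(395)/5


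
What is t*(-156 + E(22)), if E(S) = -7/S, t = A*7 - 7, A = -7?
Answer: 96292/11 ≈ 8753.8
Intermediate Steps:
t = -56 (t = -7*7 - 7 = -49 - 7 = -56)
t*(-156 + E(22)) = -56*(-156 - 7/22) = -56*(-3439/22) = 96292/11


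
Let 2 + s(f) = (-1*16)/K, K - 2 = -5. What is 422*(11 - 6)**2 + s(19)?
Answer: 31660/3 ≈ 10553.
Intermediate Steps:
K = -3 (K = 2 - 5 = -3)
s(f) = 10/3 (s(f) = -2 - 1*16/(-3) = -2 - 16*(-1/3) = -2 + 16/3 = 10/3)
422*(11 - 6)**2 + s(19) = 422*(11 - 6)**2 + 10/3 = 422*5**2 + 10/3 = 422*25 + 10/3 = 10550 + 10/3 = 31660/3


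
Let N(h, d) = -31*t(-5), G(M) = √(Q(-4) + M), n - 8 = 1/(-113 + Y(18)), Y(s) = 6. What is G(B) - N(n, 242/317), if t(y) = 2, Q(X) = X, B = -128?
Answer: 62 + 2*I*√33 ≈ 62.0 + 11.489*I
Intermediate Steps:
n = 855/107 (n = 8 + 1/(-113 + 6) = 8 + 1/(-107) = 8 - 1/107 = 855/107 ≈ 7.9907)
G(M) = √(-4 + M)
N(h, d) = -62 (N(h, d) = -31*2 = -62)
G(B) - N(n, 242/317) = √(-4 - 128) - 1*(-62) = √(-132) + 62 = 2*I*√33 + 62 = 62 + 2*I*√33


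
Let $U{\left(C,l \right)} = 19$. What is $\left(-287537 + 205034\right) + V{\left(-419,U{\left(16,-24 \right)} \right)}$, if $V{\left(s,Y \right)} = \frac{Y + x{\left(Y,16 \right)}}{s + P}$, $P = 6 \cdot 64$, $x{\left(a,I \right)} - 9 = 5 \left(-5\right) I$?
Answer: $- \frac{2887233}{35} \approx -82492.0$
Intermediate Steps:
$x{\left(a,I \right)} = 9 - 25 I$ ($x{\left(a,I \right)} = 9 + 5 \left(-5\right) I = 9 - 25 I$)
$P = 384$
$V{\left(s,Y \right)} = \frac{-391 + Y}{384 + s}$ ($V{\left(s,Y \right)} = \frac{Y + \left(9 - 400\right)}{s + 384} = \frac{Y + \left(9 - 400\right)}{384 + s} = \frac{Y - 391}{384 + s} = \frac{-391 + Y}{384 + s}$)
$\left(-287537 + 205034\right) + V{\left(-419,U{\left(16,-24 \right)} \right)} = \left(-287537 + 205034\right) + \frac{-391 + 19}{384 - 419} = -82503 + \frac{1}{-35} \left(-372\right) = -82503 - - \frac{372}{35} = -82503 + \frac{372}{35} = - \frac{2887233}{35}$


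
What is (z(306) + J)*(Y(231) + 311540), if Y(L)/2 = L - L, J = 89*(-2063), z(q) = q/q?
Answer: -57200613240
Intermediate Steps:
z(q) = 1
J = -183607
Y(L) = 0 (Y(L) = 2*(L - L) = 2*0 = 0)
(z(306) + J)*(Y(231) + 311540) = (1 - 183607)*(0 + 311540) = -183606*311540 = -57200613240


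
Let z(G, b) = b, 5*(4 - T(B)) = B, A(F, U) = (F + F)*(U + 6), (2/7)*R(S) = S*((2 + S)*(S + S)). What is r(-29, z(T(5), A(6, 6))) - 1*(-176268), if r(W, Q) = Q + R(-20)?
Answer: 126012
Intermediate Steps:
R(S) = 7*S²*(2 + S) (R(S) = 7*(S*((2 + S)*(S + S)))/2 = 7*(S*((2 + S)*(2*S)))/2 = 7*(S*(2*S*(2 + S)))/2 = 7*(2*S²*(2 + S))/2 = 7*S²*(2 + S))
A(F, U) = 2*F*(6 + U) (A(F, U) = (2*F)*(6 + U) = 2*F*(6 + U))
T(B) = 4 - B/5
r(W, Q) = -50400 + Q (r(W, Q) = Q + 7*(-20)²*(2 - 20) = Q + 7*400*(-18) = Q - 50400 = -50400 + Q)
r(-29, z(T(5), A(6, 6))) - 1*(-176268) = (-50400 + 2*6*(6 + 6)) - 1*(-176268) = (-50400 + 2*6*12) + 176268 = (-50400 + 144) + 176268 = -50256 + 176268 = 126012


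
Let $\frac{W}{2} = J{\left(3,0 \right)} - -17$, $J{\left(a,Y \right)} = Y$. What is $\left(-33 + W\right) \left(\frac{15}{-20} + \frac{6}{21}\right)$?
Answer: $- \frac{13}{28} \approx -0.46429$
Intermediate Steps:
$W = 34$ ($W = 2 \left(0 - -17\right) = 2 \left(0 + 17\right) = 2 \cdot 17 = 34$)
$\left(-33 + W\right) \left(\frac{15}{-20} + \frac{6}{21}\right) = \left(-33 + 34\right) \left(\frac{15}{-20} + \frac{6}{21}\right) = 1 \left(15 \left(- \frac{1}{20}\right) + 6 \cdot \frac{1}{21}\right) = 1 \left(- \frac{3}{4} + \frac{2}{7}\right) = 1 \left(- \frac{13}{28}\right) = - \frac{13}{28}$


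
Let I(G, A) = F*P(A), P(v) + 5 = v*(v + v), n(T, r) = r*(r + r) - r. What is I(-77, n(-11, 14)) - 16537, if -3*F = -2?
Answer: 521915/3 ≈ 1.7397e+5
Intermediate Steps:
F = 2/3 (F = -1/3*(-2) = 2/3 ≈ 0.66667)
n(T, r) = -r + 2*r**2 (n(T, r) = r*(2*r) - r = 2*r**2 - r = -r + 2*r**2)
P(v) = -5 + 2*v**2 (P(v) = -5 + v*(v + v) = -5 + v*(2*v) = -5 + 2*v**2)
I(G, A) = -10/3 + 4*A**2/3 (I(G, A) = 2*(-5 + 2*A**2)/3 = -10/3 + 4*A**2/3)
I(-77, n(-11, 14)) - 16537 = (-10/3 + 4*(14*(-1 + 2*14))**2/3) - 16537 = (-10/3 + 4*(14*(-1 + 28))**2/3) - 16537 = (-10/3 + 4*(14*27)**2/3) - 16537 = (-10/3 + (4/3)*378**2) - 16537 = (-10/3 + (4/3)*142884) - 16537 = (-10/3 + 190512) - 16537 = 571526/3 - 16537 = 521915/3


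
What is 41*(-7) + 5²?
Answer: -262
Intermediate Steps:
41*(-7) + 5² = -287 + 25 = -262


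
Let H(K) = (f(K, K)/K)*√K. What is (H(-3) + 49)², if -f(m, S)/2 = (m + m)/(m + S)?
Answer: 7199/3 + 196*I*√3/3 ≈ 2399.7 + 113.16*I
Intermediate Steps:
f(m, S) = -4*m/(S + m) (f(m, S) = -2*(m + m)/(m + S) = -2*2*m/(S + m) = -4*m/(S + m))
H(K) = -2/√K (H(K) = ((-4*K/(K + K))/K)*√K = ((-4*K/(2*K))/K)*√K = ((-4*K*1/(2*K))/K)*√K = (-2/K)*√K = -2/√K)
(H(-3) + 49)² = (-(-2)*I*√3/3 + 49)² = (2*I*√3/3 + 49)² = (49 + 2*I*√3/3)²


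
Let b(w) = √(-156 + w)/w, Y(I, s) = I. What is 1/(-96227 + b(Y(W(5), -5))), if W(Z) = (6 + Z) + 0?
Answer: -11643467/1120415899154 - 11*I*√145/1120415899154 ≈ -1.0392e-5 - 1.1822e-10*I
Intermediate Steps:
W(Z) = 6 + Z
b(w) = √(-156 + w)/w
1/(-96227 + b(Y(W(5), -5))) = 1/(-96227 + √(-156 + (6 + 5))/(6 + 5)) = 1/(-96227 + √(-156 + 11)/11) = 1/(-96227 + √(-145)/11) = 1/(-96227 + (I*√145)/11) = 1/(-96227 + I*√145/11)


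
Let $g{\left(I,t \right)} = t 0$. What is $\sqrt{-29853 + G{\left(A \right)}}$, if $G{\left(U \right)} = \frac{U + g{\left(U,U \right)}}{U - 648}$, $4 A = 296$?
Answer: $\frac{2 i \sqrt{614743094}}{287} \approx 172.78 i$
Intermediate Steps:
$A = 74$ ($A = \frac{1}{4} \cdot 296 = 74$)
$g{\left(I,t \right)} = 0$
$G{\left(U \right)} = \frac{U}{-648 + U}$ ($G{\left(U \right)} = \frac{U + 0}{U - 648} = \frac{U}{-648 + U}$)
$\sqrt{-29853 + G{\left(A \right)}} = \sqrt{-29853 + \frac{74}{-648 + 74}} = \sqrt{-29853 + \frac{74}{-574}} = \sqrt{-29853 + 74 \left(- \frac{1}{574}\right)} = \sqrt{-29853 - \frac{37}{287}} = \sqrt{- \frac{8567848}{287}} = \frac{2 i \sqrt{614743094}}{287}$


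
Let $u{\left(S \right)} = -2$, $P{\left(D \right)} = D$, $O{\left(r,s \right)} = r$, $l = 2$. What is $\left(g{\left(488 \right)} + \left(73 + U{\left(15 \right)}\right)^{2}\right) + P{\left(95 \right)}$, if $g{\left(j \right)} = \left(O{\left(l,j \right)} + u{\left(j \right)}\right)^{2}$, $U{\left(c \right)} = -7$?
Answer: $4451$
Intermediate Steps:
$g{\left(j \right)} = 0$ ($g{\left(j \right)} = \left(2 - 2\right)^{2} = 0^{2} = 0$)
$\left(g{\left(488 \right)} + \left(73 + U{\left(15 \right)}\right)^{2}\right) + P{\left(95 \right)} = \left(0 + \left(73 - 7\right)^{2}\right) + 95 = \left(0 + 66^{2}\right) + 95 = \left(0 + 4356\right) + 95 = 4356 + 95 = 4451$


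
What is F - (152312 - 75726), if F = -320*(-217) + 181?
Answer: -6965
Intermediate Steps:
F = 69621 (F = 69440 + 181 = 69621)
F - (152312 - 75726) = 69621 - (152312 - 75726) = 69621 - 1*76586 = 69621 - 76586 = -6965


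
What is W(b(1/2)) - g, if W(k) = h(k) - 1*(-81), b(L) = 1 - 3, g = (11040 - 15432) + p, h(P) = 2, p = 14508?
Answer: -10033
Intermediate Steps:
g = 10116 (g = (11040 - 15432) + 14508 = -4392 + 14508 = 10116)
b(L) = -2
W(k) = 83 (W(k) = 2 - 1*(-81) = 2 + 81 = 83)
W(b(1/2)) - g = 83 - 1*10116 = 83 - 10116 = -10033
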